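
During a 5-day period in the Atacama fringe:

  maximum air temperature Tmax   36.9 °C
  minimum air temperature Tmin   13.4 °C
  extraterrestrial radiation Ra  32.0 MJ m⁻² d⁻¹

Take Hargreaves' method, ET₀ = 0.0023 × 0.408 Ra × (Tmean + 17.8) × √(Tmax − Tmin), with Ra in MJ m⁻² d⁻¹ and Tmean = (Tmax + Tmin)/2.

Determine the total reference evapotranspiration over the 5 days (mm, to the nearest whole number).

31 mm

Tmean = (36.9 + 13.4)/2 = 25.15 °C
0.408 Ra = 0.408 × 32.0 = 13.0560 mm/d equivalent
ET₀ = 0.0023 × 13.0560 × (25.15 + 17.8) × √23.5 = 0.0023 × 13.0560 × 42.95 × 4.8477 = 6.2523 mm/d
Over 5 days: 6.2523 × 5 = 31.262 mm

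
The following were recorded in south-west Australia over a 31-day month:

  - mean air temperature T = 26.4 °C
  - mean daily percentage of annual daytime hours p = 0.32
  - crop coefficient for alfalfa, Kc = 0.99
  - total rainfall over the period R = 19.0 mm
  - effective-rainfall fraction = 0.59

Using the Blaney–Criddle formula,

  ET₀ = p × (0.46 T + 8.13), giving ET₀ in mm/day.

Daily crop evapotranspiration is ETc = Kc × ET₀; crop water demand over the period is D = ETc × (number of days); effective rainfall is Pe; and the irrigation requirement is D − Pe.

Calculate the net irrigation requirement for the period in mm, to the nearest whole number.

ET₀ = 0.32 × (0.46 × 26.4 + 8.13) = 0.32 × 20.274 = 6.4877 mm/d
ETc = Kc × ET₀ = 0.99 × 6.4877 = 6.4228 mm/d
Crop demand D = ETc × 31 d = 6.4228 × 31 = 199.107 mm
Pe = 0.59 × 19.0 = 11.210 mm
D − Pe = 199.107 − 11.210 = 187.897 mm

188 mm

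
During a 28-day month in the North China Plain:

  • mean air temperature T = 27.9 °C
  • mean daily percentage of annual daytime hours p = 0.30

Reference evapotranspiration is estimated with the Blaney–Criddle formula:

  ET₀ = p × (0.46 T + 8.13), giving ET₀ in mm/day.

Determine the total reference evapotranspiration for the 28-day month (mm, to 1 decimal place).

ET₀ = 0.30 × (0.46 × 27.9 + 8.13) = 0.30 × 20.964 = 6.2892 mm/d
Monthly total = 6.2892 × 28 = 176.098 mm

176.1 mm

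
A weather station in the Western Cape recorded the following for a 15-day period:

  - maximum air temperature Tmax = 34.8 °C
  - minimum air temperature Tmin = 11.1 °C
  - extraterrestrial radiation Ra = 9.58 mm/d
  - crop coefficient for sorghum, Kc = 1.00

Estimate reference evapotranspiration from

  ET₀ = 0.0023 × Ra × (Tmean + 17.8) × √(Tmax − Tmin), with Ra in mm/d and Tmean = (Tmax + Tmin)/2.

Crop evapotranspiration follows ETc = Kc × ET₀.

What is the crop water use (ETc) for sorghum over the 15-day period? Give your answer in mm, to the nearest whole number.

66 mm

Tmean = (34.8 + 11.1)/2 = 22.95 °C
ET₀ = 0.0023 × 9.58 × (22.95 + 17.8) × √23.7 = 0.0023 × 9.58 × 40.75 × 4.8683 = 4.3712 mm/d
ETc = Kc × ET₀ = 1.00 × 4.3712 = 4.3712 mm/d
Over 15 days: 4.3712 × 15 = 65.568 mm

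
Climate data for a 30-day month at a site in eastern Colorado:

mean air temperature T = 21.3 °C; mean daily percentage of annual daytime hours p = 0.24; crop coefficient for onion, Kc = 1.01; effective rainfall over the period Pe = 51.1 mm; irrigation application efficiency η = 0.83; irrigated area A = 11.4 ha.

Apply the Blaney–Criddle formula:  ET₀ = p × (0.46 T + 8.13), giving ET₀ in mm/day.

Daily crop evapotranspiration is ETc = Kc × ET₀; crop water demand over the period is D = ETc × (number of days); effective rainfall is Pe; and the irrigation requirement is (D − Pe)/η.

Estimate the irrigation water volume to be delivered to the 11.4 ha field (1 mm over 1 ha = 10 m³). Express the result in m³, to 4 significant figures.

ET₀ = 0.24 × (0.46 × 21.3 + 8.13) = 0.24 × 17.928 = 4.3027 mm/d
ETc = Kc × ET₀ = 1.01 × 4.3027 = 4.3457 mm/d
Crop demand D = ETc × 30 d = 4.3457 × 30 = 130.371 mm
D − Pe = 130.371 − 51.1 = 79.271 mm
Gross irrigation = 79.271 / 0.83 = 95.507 mm
Volume = 95.507 mm × 11.4 ha × 10 = 10887.8 m³

10890 m³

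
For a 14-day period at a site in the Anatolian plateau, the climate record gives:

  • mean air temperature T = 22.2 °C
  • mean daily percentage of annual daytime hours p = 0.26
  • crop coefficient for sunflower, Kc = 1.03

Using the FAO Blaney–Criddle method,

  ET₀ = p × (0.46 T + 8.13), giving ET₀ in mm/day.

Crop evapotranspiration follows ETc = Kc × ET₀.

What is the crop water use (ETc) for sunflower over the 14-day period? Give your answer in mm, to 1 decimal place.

ET₀ = 0.26 × (0.46 × 22.2 + 8.13) = 0.26 × 18.342 = 4.7689 mm/d
ETc = Kc × ET₀ = 1.03 × 4.7689 = 4.9120 mm/d
Over 14 days: 4.9120 × 14 = 68.768 mm

68.8 mm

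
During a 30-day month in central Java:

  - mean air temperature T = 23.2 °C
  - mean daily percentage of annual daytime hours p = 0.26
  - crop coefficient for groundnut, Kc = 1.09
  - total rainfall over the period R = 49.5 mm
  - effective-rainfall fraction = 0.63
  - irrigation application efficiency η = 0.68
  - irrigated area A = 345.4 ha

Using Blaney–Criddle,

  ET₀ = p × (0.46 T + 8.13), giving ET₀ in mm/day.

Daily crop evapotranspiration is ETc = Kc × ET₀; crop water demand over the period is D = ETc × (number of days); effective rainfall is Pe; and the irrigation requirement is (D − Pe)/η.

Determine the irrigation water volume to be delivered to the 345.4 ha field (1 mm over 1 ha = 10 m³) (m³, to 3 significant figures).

ET₀ = 0.26 × (0.46 × 23.2 + 8.13) = 0.26 × 18.802 = 4.8885 mm/d
ETc = Kc × ET₀ = 1.09 × 4.8885 = 5.3285 mm/d
Crop demand D = ETc × 30 d = 5.3285 × 30 = 159.855 mm
Pe = 0.63 × 49.5 = 31.185 mm
D − Pe = 159.855 − 31.185 = 128.670 mm
Gross irrigation = 128.670 / 0.68 = 189.221 mm
Volume = 189.221 mm × 345.4 ha × 10 = 653569.3 m³

654000 m³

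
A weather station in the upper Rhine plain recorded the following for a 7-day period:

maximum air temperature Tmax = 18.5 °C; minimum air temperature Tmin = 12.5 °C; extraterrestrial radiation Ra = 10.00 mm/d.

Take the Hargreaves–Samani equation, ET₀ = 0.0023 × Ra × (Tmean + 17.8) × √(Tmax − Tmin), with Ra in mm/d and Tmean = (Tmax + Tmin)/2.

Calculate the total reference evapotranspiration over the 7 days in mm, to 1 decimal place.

13.1 mm

Tmean = (18.5 + 12.5)/2 = 15.50 °C
ET₀ = 0.0023 × 10.00 × (15.50 + 17.8) × √6.0 = 0.0023 × 10.00 × 33.30 × 2.4495 = 1.8761 mm/d
Over 7 days: 1.8761 × 7 = 13.133 mm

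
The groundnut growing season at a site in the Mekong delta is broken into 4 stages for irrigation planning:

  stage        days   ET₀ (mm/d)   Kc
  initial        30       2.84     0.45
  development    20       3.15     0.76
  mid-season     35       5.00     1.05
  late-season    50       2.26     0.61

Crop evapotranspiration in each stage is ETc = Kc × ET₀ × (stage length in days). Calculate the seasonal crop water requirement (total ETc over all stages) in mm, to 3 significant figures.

initial: 0.45 × 2.84 × 30 = 38.34 mm
development: 0.76 × 3.15 × 20 = 47.88 mm
mid-season: 1.05 × 5.00 × 35 = 183.75 mm
late-season: 0.61 × 2.26 × 50 = 68.93 mm
Seasonal total = 338.90 mm

339 mm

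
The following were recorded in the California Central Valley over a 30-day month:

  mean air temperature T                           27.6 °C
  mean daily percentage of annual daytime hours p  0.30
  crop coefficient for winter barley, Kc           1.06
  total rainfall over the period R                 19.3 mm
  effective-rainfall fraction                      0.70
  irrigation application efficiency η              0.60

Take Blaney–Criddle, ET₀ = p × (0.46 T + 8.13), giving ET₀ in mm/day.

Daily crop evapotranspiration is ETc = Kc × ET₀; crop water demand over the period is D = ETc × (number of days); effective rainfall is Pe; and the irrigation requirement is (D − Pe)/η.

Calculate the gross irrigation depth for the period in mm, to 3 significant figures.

309 mm

ET₀ = 0.30 × (0.46 × 27.6 + 8.13) = 0.30 × 20.826 = 6.2478 mm/d
ETc = Kc × ET₀ = 1.06 × 6.2478 = 6.6227 mm/d
Crop demand D = ETc × 30 d = 6.6227 × 30 = 198.681 mm
Pe = 0.70 × 19.3 = 13.510 mm
D − Pe = 198.681 − 13.510 = 185.171 mm
Gross irrigation = 185.171 / 0.60 = 308.618 mm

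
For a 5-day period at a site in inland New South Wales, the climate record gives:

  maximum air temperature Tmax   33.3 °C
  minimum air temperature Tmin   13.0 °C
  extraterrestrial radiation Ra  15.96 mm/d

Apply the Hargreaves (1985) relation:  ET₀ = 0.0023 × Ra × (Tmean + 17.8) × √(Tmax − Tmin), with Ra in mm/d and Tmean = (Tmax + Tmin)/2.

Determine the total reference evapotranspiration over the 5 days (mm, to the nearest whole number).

34 mm

Tmean = (33.3 + 13.0)/2 = 23.15 °C
ET₀ = 0.0023 × 15.96 × (23.15 + 17.8) × √20.3 = 0.0023 × 15.96 × 40.95 × 4.5056 = 6.7728 mm/d
Over 5 days: 6.7728 × 5 = 33.864 mm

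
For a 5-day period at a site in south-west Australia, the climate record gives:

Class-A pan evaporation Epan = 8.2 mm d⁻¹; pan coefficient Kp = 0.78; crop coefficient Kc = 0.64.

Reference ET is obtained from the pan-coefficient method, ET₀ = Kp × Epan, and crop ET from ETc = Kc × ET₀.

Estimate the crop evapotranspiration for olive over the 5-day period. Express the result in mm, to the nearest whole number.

20 mm

ET₀ = 0.78 × 8.2 = 6.3960 mm/d
ETc = Kc × ET₀ = 0.64 × 6.3960 = 4.0934 mm/d
Over 5 days: 4.0934 × 5 = 20.467 mm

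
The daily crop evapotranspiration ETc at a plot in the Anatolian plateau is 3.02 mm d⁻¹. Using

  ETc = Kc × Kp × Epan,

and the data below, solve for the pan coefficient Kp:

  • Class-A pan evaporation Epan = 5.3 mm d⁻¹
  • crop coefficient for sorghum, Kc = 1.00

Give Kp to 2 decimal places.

ETc = Kc × Kp × Epan  ⇒  Kp = ETc / (Kc × Epan)
Kp = 3.02 / (1.00 × 5.3) = 3.02 / 5.300 = 0.5698

0.57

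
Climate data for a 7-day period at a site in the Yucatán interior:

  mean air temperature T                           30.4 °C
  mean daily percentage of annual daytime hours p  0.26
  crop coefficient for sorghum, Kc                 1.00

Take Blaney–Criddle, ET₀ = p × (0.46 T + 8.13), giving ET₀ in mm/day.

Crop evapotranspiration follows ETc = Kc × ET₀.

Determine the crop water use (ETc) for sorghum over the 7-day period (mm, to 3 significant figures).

ET₀ = 0.26 × (0.46 × 30.4 + 8.13) = 0.26 × 22.114 = 5.7496 mm/d
ETc = Kc × ET₀ = 1.00 × 5.7496 = 5.7496 mm/d
Over 7 days: 5.7496 × 7 = 40.247 mm

40.2 mm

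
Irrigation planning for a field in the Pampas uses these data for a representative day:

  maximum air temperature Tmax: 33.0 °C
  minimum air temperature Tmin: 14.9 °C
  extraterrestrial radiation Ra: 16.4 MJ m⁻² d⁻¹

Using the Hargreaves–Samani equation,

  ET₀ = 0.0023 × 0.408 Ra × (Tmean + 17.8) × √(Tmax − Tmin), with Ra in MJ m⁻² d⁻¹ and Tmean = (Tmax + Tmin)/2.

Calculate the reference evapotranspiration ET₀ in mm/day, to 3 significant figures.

Tmean = (33.0 + 14.9)/2 = 23.95 °C
0.408 Ra = 0.408 × 16.4 = 6.6912 mm/d equivalent
ET₀ = 0.0023 × 6.6912 × (23.95 + 17.8) × √18.1 = 0.0023 × 6.6912 × 41.75 × 4.2544 = 2.7335 mm/d

2.73 mm/day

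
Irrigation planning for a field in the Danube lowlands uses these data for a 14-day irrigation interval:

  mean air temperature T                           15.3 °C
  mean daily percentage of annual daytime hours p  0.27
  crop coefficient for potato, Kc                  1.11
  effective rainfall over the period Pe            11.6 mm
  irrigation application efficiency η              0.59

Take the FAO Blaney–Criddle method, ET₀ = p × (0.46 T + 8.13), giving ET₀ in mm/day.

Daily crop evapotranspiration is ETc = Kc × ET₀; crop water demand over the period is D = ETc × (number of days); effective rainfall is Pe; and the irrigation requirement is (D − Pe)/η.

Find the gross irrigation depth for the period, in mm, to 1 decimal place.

88.2 mm

ET₀ = 0.27 × (0.46 × 15.3 + 8.13) = 0.27 × 15.168 = 4.0954 mm/d
ETc = Kc × ET₀ = 1.11 × 4.0954 = 4.5459 mm/d
Crop demand D = ETc × 14 d = 4.5459 × 14 = 63.643 mm
D − Pe = 63.643 − 11.6 = 52.043 mm
Gross irrigation = 52.043 / 0.59 = 88.208 mm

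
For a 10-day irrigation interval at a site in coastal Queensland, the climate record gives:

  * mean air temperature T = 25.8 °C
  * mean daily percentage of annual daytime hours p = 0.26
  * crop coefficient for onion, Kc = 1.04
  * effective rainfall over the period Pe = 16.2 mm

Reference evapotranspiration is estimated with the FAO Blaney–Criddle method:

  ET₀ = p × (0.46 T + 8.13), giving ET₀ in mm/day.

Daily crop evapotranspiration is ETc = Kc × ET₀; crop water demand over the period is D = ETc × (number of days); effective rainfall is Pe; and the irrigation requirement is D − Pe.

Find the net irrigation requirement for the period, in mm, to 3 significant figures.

ET₀ = 0.26 × (0.46 × 25.8 + 8.13) = 0.26 × 19.998 = 5.1995 mm/d
ETc = Kc × ET₀ = 1.04 × 5.1995 = 5.4075 mm/d
Crop demand D = ETc × 10 d = 5.4075 × 10 = 54.075 mm
D − Pe = 54.075 − 16.2 = 37.875 mm

37.9 mm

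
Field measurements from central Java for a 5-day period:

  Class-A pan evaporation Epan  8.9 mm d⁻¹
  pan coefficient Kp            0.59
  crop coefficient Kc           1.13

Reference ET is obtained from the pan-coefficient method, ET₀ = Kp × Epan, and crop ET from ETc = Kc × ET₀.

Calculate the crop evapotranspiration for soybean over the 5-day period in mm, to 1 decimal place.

29.7 mm

ET₀ = 0.59 × 8.9 = 5.2510 mm/d
ETc = Kc × ET₀ = 1.13 × 5.2510 = 5.9336 mm/d
Over 5 days: 5.9336 × 5 = 29.668 mm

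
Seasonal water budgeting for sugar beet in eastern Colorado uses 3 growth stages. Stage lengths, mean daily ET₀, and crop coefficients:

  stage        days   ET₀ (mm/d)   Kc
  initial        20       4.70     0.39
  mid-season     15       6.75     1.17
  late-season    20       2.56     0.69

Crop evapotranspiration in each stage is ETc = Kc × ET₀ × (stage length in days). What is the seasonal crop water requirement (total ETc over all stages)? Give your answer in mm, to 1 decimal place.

190.5 mm

initial: 0.39 × 4.70 × 20 = 36.66 mm
mid-season: 1.17 × 6.75 × 15 = 118.46 mm
late-season: 0.69 × 2.56 × 20 = 35.33 mm
Seasonal total = 190.45 mm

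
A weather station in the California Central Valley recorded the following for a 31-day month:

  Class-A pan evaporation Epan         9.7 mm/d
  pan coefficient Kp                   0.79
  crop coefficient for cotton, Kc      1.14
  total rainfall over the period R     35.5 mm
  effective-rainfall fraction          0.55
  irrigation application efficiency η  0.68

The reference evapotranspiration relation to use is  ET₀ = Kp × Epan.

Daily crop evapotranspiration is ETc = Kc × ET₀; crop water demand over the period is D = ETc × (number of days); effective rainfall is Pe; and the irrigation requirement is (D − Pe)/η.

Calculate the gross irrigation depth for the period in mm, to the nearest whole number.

ET₀ = 0.79 × 9.7 = 7.6630 mm/d
ETc = Kc × ET₀ = 1.14 × 7.6630 = 8.7358 mm/d
Crop demand D = ETc × 31 d = 8.7358 × 31 = 270.810 mm
Pe = 0.55 × 35.5 = 19.525 mm
D − Pe = 270.810 − 19.525 = 251.285 mm
Gross irrigation = 251.285 / 0.68 = 369.537 mm

370 mm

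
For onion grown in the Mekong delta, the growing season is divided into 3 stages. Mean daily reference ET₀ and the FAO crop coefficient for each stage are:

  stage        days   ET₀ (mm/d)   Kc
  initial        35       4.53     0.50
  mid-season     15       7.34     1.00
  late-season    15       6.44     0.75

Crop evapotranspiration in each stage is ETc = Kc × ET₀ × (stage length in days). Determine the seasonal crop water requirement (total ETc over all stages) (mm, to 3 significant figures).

262 mm

initial: 0.50 × 4.53 × 35 = 79.28 mm
mid-season: 1.00 × 7.34 × 15 = 110.10 mm
late-season: 0.75 × 6.44 × 15 = 72.45 mm
Seasonal total = 261.83 mm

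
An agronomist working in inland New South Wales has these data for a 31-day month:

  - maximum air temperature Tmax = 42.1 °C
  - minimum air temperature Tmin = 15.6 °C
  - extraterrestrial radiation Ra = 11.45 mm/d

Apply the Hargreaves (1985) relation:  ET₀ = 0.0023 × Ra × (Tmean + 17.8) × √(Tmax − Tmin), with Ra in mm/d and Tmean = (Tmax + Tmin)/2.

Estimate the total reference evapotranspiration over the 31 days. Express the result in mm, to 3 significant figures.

Tmean = (42.1 + 15.6)/2 = 28.85 °C
ET₀ = 0.0023 × 11.45 × (28.85 + 17.8) × √26.5 = 0.0023 × 11.45 × 46.65 × 5.1478 = 6.3242 mm/d
Over 31 days: 6.3242 × 31 = 196.050 mm

196 mm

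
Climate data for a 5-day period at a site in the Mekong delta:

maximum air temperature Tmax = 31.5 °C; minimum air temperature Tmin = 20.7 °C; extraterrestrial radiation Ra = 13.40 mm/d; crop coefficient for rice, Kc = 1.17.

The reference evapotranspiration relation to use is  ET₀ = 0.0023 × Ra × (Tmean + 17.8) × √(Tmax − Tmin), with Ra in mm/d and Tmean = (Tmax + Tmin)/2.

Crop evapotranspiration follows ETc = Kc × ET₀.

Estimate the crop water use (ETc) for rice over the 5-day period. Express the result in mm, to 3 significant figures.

26.0 mm

Tmean = (31.5 + 20.7)/2 = 26.10 °C
ET₀ = 0.0023 × 13.40 × (26.10 + 17.8) × √10.8 = 0.0023 × 13.40 × 43.90 × 3.2863 = 4.4464 mm/d
ETc = Kc × ET₀ = 1.17 × 4.4464 = 5.2023 mm/d
Over 5 days: 5.2023 × 5 = 26.012 mm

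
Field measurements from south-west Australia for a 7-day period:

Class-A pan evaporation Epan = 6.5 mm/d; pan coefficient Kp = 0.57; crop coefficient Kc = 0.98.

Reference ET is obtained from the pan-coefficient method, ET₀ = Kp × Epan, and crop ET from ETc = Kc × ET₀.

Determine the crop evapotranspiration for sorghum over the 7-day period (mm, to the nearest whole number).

25 mm

ET₀ = 0.57 × 6.5 = 3.7050 mm/d
ETc = Kc × ET₀ = 0.98 × 3.7050 = 3.6309 mm/d
Over 7 days: 3.6309 × 7 = 25.416 mm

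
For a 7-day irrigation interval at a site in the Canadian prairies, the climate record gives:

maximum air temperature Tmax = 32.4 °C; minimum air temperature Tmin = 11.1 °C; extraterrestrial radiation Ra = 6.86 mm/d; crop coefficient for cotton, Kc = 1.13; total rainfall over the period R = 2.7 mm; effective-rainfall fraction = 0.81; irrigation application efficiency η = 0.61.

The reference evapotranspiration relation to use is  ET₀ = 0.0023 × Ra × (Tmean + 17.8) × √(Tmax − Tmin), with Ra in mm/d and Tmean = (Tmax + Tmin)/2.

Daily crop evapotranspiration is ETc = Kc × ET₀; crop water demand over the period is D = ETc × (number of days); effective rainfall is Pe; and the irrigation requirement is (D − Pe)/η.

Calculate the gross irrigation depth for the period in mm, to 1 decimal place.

Tmean = (32.4 + 11.1)/2 = 21.75 °C
ET₀ = 0.0023 × 6.86 × (21.75 + 17.8) × √21.3 = 0.0023 × 6.86 × 39.55 × 4.6152 = 2.8800 mm/d
ETc = Kc × ET₀ = 1.13 × 2.8800 = 3.2544 mm/d
Crop demand D = ETc × 7 d = 3.2544 × 7 = 22.781 mm
Pe = 0.81 × 2.7 = 2.187 mm
D − Pe = 22.781 − 2.187 = 20.594 mm
Gross irrigation = 20.594 / 0.61 = 33.761 mm

33.8 mm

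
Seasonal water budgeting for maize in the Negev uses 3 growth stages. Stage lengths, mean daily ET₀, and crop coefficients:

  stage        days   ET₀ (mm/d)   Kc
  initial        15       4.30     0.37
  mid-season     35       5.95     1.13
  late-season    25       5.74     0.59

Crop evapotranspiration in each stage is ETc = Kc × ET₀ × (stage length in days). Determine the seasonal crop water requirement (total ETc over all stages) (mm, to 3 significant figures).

344 mm

initial: 0.37 × 4.30 × 15 = 23.87 mm
mid-season: 1.13 × 5.95 × 35 = 235.32 mm
late-season: 0.59 × 5.74 × 25 = 84.67 mm
Seasonal total = 343.86 mm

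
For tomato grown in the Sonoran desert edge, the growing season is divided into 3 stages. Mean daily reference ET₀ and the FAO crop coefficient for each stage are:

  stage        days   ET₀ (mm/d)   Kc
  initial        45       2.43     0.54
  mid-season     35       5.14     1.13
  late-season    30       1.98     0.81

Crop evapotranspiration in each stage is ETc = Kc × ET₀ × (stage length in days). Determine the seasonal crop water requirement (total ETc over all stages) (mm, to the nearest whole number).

initial: 0.54 × 2.43 × 45 = 59.05 mm
mid-season: 1.13 × 5.14 × 35 = 203.29 mm
late-season: 0.81 × 1.98 × 30 = 48.11 mm
Seasonal total = 310.45 mm

310 mm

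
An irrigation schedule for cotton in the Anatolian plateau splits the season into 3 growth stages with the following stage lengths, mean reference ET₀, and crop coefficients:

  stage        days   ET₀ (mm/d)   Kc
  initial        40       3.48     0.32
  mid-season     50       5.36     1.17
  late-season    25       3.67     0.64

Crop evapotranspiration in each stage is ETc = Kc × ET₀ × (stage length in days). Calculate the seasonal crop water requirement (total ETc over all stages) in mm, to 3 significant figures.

417 mm

initial: 0.32 × 3.48 × 40 = 44.54 mm
mid-season: 1.17 × 5.36 × 50 = 313.56 mm
late-season: 0.64 × 3.67 × 25 = 58.72 mm
Seasonal total = 416.82 mm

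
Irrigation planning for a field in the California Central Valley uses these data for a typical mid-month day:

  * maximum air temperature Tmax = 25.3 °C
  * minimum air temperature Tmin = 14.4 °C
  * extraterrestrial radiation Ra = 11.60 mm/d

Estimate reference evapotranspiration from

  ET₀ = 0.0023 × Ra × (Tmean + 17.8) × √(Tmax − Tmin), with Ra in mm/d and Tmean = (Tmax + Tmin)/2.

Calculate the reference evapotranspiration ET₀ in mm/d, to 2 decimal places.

3.32 mm/d

Tmean = (25.3 + 14.4)/2 = 19.85 °C
ET₀ = 0.0023 × 11.60 × (19.85 + 17.8) × √10.9 = 0.0023 × 11.60 × 37.65 × 3.3015 = 3.3164 mm/d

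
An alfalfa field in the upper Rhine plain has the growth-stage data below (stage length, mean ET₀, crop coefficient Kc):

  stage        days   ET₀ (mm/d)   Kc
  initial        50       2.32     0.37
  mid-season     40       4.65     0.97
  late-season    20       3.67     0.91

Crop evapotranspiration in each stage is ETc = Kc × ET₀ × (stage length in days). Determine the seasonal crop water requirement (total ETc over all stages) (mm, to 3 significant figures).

initial: 0.37 × 2.32 × 50 = 42.92 mm
mid-season: 0.97 × 4.65 × 40 = 180.42 mm
late-season: 0.91 × 3.67 × 20 = 66.79 mm
Seasonal total = 290.13 mm

290 mm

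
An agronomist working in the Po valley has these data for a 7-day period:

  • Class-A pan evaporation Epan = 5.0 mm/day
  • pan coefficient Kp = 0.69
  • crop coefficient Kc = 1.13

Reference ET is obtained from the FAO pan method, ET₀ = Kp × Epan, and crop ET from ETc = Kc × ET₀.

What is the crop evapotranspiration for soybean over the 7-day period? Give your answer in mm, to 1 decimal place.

ET₀ = 0.69 × 5.0 = 3.4500 mm/d
ETc = Kc × ET₀ = 1.13 × 3.4500 = 3.8985 mm/d
Over 7 days: 3.8985 × 7 = 27.290 mm

27.3 mm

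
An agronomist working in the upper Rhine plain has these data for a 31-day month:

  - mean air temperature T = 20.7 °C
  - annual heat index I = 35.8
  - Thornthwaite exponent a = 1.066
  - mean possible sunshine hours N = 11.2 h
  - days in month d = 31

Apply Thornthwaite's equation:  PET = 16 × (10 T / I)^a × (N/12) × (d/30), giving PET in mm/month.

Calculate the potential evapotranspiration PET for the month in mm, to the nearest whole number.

10T/I = 10 × 20.7 / 35.8 = 5.7821
(10T/I)^a = 5.7821^1.066 = 6.4921
Uncorrected PET = 16 × 6.4921 = 103.874 mm
Correction = (N/12)(d/30) = (11.2/12)(31/30) = 0.9644
PET = 103.874 × 0.9644 = 100.176 mm/month

100 mm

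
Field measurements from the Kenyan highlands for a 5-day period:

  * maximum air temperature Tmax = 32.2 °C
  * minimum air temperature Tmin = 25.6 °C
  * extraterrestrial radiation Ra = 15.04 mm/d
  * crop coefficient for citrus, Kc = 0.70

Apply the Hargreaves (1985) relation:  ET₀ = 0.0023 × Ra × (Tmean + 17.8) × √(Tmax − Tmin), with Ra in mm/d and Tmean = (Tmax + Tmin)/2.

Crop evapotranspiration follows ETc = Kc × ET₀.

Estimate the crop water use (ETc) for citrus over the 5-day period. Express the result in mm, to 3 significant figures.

14.5 mm

Tmean = (32.2 + 25.6)/2 = 28.90 °C
ET₀ = 0.0023 × 15.04 × (28.90 + 17.8) × √6.6 = 0.0023 × 15.04 × 46.70 × 2.5690 = 4.1501 mm/d
ETc = Kc × ET₀ = 0.70 × 4.1501 = 2.9051 mm/d
Over 5 days: 2.9051 × 5 = 14.526 mm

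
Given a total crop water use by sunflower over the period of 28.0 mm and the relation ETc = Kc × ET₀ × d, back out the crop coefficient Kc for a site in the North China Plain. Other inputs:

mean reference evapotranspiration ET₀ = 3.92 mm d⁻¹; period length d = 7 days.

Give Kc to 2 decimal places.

1.02

ETc = Kc × ET₀ × d  ⇒  Kc = ETc / (ET₀ × d)
Kc = 28.0 / (3.92 × 7) = 28.0 / 27.44 = 1.0204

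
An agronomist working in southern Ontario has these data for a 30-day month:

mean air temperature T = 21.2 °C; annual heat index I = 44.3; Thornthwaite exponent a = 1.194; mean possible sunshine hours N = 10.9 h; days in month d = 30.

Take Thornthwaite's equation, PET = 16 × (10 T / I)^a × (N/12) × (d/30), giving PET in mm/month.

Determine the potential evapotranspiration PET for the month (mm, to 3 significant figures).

94.2 mm

10T/I = 10 × 21.2 / 44.3 = 4.7856
(10T/I)^a = 4.7856^1.194 = 6.4840
Uncorrected PET = 16 × 6.4840 = 103.744 mm
Correction = (N/12)(d/30) = (10.9/12)(30/30) = 0.9083
PET = 103.744 × 0.9083 = 94.231 mm/month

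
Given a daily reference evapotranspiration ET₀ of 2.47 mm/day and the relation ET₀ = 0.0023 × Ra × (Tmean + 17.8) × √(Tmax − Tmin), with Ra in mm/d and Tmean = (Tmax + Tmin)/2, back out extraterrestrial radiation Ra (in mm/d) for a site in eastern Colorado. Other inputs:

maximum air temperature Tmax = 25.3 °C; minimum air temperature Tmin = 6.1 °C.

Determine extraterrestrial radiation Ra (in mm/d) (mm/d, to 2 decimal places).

Tmean = 15.70 °C; √ΔT = 4.3818
Ra = ET₀ / [0.0023 × (Tmean+17.8) × √ΔT] = 2.47 / (0.0023 × 33.50 × 4.3818) = 7.316 mm/d

7.32 mm/d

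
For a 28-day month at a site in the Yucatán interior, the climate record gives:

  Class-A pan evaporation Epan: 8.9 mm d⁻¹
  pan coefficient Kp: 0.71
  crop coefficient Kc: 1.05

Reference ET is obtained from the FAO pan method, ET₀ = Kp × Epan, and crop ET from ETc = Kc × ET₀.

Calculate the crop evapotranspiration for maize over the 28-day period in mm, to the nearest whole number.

186 mm

ET₀ = 0.71 × 8.9 = 6.3190 mm/d
ETc = Kc × ET₀ = 1.05 × 6.3190 = 6.6350 mm/d
Over 28 days: 6.6350 × 28 = 185.780 mm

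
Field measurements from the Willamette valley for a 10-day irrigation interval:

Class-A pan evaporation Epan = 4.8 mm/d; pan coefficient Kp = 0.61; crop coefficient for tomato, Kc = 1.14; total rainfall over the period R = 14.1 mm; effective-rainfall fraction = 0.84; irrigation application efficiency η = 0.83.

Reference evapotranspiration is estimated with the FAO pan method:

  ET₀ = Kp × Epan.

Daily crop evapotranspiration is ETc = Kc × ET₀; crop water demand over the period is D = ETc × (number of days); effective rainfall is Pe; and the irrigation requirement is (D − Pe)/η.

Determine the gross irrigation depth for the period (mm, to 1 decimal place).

ET₀ = 0.61 × 4.8 = 2.9280 mm/d
ETc = Kc × ET₀ = 1.14 × 2.9280 = 3.3379 mm/d
Crop demand D = ETc × 10 d = 3.3379 × 10 = 33.379 mm
Pe = 0.84 × 14.1 = 11.844 mm
D − Pe = 33.379 − 11.844 = 21.535 mm
Gross irrigation = 21.535 / 0.83 = 25.946 mm

25.9 mm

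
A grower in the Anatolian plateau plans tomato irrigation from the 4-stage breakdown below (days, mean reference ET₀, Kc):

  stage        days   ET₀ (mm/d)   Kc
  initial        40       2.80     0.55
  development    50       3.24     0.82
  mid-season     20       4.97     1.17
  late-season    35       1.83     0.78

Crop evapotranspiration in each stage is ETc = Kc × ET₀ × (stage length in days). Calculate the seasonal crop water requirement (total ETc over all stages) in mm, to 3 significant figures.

initial: 0.55 × 2.80 × 40 = 61.60 mm
development: 0.82 × 3.24 × 50 = 132.84 mm
mid-season: 1.17 × 4.97 × 20 = 116.30 mm
late-season: 0.78 × 1.83 × 35 = 49.96 mm
Seasonal total = 360.70 mm

361 mm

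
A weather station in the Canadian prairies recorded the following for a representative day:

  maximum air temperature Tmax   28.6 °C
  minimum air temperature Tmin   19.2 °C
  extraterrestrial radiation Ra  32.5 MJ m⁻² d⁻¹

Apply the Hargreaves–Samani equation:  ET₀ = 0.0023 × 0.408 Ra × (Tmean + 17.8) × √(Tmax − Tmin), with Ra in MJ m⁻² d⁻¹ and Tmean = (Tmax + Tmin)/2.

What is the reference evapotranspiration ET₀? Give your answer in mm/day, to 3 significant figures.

Tmean = (28.6 + 19.2)/2 = 23.90 °C
0.408 Ra = 0.408 × 32.5 = 13.2600 mm/d equivalent
ET₀ = 0.0023 × 13.2600 × (23.90 + 17.8) × √9.4 = 0.0023 × 13.2600 × 41.70 × 3.0659 = 3.8991 mm/d

3.90 mm/day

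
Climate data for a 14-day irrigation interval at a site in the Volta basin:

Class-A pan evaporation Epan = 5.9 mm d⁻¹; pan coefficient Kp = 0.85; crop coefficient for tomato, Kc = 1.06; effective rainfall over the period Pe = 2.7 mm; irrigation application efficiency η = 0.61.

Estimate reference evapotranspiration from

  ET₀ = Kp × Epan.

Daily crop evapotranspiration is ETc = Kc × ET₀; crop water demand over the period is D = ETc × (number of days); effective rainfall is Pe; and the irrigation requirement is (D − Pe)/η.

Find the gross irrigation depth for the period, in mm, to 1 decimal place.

ET₀ = 0.85 × 5.9 = 5.0150 mm/d
ETc = Kc × ET₀ = 1.06 × 5.0150 = 5.3159 mm/d
Crop demand D = ETc × 14 d = 5.3159 × 14 = 74.423 mm
D − Pe = 74.423 − 2.7 = 71.723 mm
Gross irrigation = 71.723 / 0.61 = 117.579 mm

117.6 mm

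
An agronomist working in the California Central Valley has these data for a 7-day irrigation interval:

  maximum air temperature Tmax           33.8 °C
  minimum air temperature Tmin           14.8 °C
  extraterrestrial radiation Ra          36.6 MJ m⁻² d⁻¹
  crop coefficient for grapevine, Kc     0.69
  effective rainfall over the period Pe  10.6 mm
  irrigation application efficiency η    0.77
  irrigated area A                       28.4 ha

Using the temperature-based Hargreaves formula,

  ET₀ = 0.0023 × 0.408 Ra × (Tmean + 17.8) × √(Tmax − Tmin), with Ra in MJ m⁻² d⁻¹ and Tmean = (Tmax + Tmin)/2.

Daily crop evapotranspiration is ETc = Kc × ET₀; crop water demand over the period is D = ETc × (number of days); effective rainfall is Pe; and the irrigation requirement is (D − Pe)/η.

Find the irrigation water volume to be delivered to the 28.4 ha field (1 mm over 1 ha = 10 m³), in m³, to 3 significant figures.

7320 m³

Tmean = (33.8 + 14.8)/2 = 24.30 °C
0.408 Ra = 0.408 × 36.6 = 14.9328 mm/d equivalent
ET₀ = 0.0023 × 14.9328 × (24.30 + 17.8) × √19.0 = 0.0023 × 14.9328 × 42.10 × 4.3589 = 6.3027 mm/d
ETc = Kc × ET₀ = 0.69 × 6.3027 = 4.3489 mm/d
Crop demand D = ETc × 7 d = 4.3489 × 7 = 30.442 mm
D − Pe = 30.442 − 10.6 = 19.842 mm
Gross irrigation = 19.842 / 0.77 = 25.769 mm
Volume = 25.769 mm × 28.4 ha × 10 = 7318.4 m³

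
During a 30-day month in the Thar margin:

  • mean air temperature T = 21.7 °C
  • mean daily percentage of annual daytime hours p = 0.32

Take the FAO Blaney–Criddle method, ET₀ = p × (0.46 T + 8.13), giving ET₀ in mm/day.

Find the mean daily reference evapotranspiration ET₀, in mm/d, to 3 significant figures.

ET₀ = 0.32 × (0.46 × 21.7 + 8.13) = 0.32 × 18.112 = 5.7958 mm/d

5.80 mm/d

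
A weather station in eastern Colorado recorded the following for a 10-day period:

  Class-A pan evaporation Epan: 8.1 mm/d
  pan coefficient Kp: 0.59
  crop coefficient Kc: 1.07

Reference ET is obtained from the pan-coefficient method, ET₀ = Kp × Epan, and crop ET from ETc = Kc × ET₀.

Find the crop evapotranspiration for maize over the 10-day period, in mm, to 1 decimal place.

51.1 mm

ET₀ = 0.59 × 8.1 = 4.7790 mm/d
ETc = Kc × ET₀ = 1.07 × 4.7790 = 5.1135 mm/d
Over 10 days: 5.1135 × 10 = 51.135 mm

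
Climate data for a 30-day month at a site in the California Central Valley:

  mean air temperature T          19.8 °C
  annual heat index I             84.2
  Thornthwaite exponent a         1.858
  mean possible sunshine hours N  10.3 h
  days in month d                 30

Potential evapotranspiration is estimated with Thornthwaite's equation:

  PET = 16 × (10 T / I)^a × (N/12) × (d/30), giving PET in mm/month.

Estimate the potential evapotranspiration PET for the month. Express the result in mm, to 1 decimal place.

10T/I = 10 × 19.8 / 84.2 = 2.3515
(10T/I)^a = 2.3515^1.858 = 4.8973
Uncorrected PET = 16 × 4.8973 = 78.357 mm
Correction = (N/12)(d/30) = (10.3/12)(30/30) = 0.8583
PET = 78.357 × 0.8583 = 67.254 mm/month

67.3 mm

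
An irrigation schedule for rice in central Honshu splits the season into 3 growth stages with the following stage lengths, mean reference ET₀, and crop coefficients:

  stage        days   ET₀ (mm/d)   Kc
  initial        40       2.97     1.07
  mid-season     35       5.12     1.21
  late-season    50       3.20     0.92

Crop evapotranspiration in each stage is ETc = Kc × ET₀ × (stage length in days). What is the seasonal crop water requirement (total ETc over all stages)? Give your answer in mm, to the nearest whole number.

initial: 1.07 × 2.97 × 40 = 127.12 mm
mid-season: 1.21 × 5.12 × 35 = 216.83 mm
late-season: 0.92 × 3.20 × 50 = 147.20 mm
Seasonal total = 491.15 mm

491 mm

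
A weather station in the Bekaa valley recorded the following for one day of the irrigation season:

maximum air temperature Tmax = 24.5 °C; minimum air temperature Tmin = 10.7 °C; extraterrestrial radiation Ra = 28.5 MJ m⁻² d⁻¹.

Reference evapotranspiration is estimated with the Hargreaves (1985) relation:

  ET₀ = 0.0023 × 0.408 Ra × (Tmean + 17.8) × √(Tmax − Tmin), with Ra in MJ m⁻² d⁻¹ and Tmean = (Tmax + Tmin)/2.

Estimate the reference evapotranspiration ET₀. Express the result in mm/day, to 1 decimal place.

Tmean = (24.5 + 10.7)/2 = 17.60 °C
0.408 Ra = 0.408 × 28.5 = 11.6280 mm/d equivalent
ET₀ = 0.0023 × 11.6280 × (17.60 + 17.8) × √13.8 = 0.0023 × 11.6280 × 35.40 × 3.7148 = 3.5170 mm/d

3.5 mm/day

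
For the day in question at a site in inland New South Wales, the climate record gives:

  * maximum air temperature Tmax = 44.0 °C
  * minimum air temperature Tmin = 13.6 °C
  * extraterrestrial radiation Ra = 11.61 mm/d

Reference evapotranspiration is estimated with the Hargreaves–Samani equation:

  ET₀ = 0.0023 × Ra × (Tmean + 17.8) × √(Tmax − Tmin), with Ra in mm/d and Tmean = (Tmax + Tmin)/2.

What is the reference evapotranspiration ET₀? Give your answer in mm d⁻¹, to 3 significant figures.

Tmean = (44.0 + 13.6)/2 = 28.80 °C
ET₀ = 0.0023 × 11.61 × (28.80 + 17.8) × √30.4 = 0.0023 × 11.61 × 46.60 × 5.5136 = 6.8609 mm/d

6.86 mm d⁻¹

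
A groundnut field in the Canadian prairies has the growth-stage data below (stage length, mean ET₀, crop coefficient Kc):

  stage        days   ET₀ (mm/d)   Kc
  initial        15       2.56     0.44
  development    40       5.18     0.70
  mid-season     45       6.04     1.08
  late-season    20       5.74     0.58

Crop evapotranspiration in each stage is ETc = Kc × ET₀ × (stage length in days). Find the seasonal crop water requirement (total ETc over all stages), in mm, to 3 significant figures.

initial: 0.44 × 2.56 × 15 = 16.90 mm
development: 0.70 × 5.18 × 40 = 145.04 mm
mid-season: 1.08 × 6.04 × 45 = 293.54 mm
late-season: 0.58 × 5.74 × 20 = 66.58 mm
Seasonal total = 522.06 mm

522 mm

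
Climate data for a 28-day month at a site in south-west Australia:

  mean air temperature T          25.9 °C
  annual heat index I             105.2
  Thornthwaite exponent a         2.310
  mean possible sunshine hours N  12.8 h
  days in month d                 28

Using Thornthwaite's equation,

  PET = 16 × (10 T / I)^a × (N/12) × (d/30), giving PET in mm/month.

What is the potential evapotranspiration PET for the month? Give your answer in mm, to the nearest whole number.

128 mm

10T/I = 10 × 25.9 / 105.2 = 2.4620
(10T/I)^a = 2.4620^2.310 = 8.0145
Uncorrected PET = 16 × 8.0145 = 128.232 mm
Correction = (N/12)(d/30) = (12.8/12)(28/30) = 0.9956
PET = 128.232 × 0.9956 = 127.668 mm/month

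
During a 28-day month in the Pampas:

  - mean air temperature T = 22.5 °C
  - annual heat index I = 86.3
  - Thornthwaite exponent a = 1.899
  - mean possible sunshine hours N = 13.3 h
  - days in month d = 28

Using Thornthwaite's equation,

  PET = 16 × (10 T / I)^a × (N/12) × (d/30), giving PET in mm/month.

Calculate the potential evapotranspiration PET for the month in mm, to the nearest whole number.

102 mm

10T/I = 10 × 22.5 / 86.3 = 2.6072
(10T/I)^a = 2.6072^1.899 = 6.1704
Uncorrected PET = 16 × 6.1704 = 98.726 mm
Correction = (N/12)(d/30) = (13.3/12)(28/30) = 1.0344
PET = 98.726 × 1.0344 = 102.122 mm/month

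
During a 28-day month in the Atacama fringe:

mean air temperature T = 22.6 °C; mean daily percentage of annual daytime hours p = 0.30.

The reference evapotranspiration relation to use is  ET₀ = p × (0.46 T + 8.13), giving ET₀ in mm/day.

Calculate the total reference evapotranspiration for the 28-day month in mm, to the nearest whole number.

156 mm

ET₀ = 0.30 × (0.46 × 22.6 + 8.13) = 0.30 × 18.526 = 5.5578 mm/d
Monthly total = 5.5578 × 28 = 155.618 mm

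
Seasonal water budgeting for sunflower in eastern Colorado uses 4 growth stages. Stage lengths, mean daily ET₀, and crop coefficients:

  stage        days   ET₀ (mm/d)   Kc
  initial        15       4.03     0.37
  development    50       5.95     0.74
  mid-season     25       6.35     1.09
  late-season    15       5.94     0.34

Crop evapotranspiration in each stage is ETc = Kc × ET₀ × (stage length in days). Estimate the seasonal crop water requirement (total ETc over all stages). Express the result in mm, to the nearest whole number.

446 mm

initial: 0.37 × 4.03 × 15 = 22.37 mm
development: 0.74 × 5.95 × 50 = 220.15 mm
mid-season: 1.09 × 6.35 × 25 = 173.04 mm
late-season: 0.34 × 5.94 × 15 = 30.29 mm
Seasonal total = 445.85 mm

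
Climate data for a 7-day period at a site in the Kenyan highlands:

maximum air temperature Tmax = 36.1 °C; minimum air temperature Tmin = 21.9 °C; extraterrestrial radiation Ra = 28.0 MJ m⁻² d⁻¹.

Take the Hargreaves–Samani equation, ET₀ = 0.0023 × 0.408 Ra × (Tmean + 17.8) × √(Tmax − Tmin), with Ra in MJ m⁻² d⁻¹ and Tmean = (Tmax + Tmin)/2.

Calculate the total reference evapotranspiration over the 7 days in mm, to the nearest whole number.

32 mm

Tmean = (36.1 + 21.9)/2 = 29.00 °C
0.408 Ra = 0.408 × 28.0 = 11.4240 mm/d equivalent
ET₀ = 0.0023 × 11.4240 × (29.00 + 17.8) × √14.2 = 0.0023 × 11.4240 × 46.80 × 3.7683 = 4.6338 mm/d
Over 7 days: 4.6338 × 7 = 32.437 mm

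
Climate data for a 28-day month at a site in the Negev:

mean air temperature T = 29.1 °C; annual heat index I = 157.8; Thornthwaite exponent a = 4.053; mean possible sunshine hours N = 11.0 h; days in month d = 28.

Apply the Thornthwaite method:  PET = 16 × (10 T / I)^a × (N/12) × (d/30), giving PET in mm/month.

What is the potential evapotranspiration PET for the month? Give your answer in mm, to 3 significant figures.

164 mm

10T/I = 10 × 29.1 / 157.8 = 1.8441
(10T/I)^a = 1.8441^4.053 = 11.9461
Uncorrected PET = 16 × 11.9461 = 191.138 mm
Correction = (N/12)(d/30) = (11.0/12)(28/30) = 0.8556
PET = 191.138 × 0.8556 = 163.538 mm/month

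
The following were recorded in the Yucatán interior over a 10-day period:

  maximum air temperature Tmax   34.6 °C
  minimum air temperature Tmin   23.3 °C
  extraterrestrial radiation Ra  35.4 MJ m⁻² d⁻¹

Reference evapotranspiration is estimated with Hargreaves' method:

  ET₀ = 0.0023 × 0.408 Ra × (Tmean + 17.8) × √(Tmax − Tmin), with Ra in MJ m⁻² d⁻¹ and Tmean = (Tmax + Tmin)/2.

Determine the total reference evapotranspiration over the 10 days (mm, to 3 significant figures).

52.2 mm

Tmean = (34.6 + 23.3)/2 = 28.95 °C
0.408 Ra = 0.408 × 35.4 = 14.4432 mm/d equivalent
ET₀ = 0.0023 × 14.4432 × (28.95 + 17.8) × √11.3 = 0.0023 × 14.4432 × 46.75 × 3.3615 = 5.2204 mm/d
Over 10 days: 5.2204 × 10 = 52.204 mm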